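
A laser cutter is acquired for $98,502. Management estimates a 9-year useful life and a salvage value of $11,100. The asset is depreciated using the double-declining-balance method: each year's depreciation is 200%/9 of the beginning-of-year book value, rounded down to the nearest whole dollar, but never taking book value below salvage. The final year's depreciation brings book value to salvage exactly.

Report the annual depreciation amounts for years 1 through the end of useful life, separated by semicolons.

Depreciable base = $98,502 − $11,100 = $87,402.
Year 1: ⌊$98,502 × 200%/9⌋ = $21,889. Book value $76,613.
Year 2: ⌊$76,613 × 200%/9⌋ = $17,025. Book value $59,588.
Year 3: ⌊$59,588 × 200%/9⌋ = $13,241. Book value $46,347.
Year 4: ⌊$46,347 × 200%/9⌋ = $10,299. Book value $36,048.
Year 5: ⌊$36,048 × 200%/9⌋ = $8,010. Book value $28,038.
Year 6: ⌊$28,038 × 200%/9⌋ = $6,230. Book value $21,808.
Year 7: ⌊$21,808 × 200%/9⌋ = $4,846. Book value $16,962.
Year 8: ⌊$16,962 × 200%/9⌋ = $3,769. Book value $13,193.
Year 9 (final): $13,193 − $11,100 = $2,093. Book value $11,100.

$21,889; $17,025; $13,241; $10,299; $8,010; $6,230; $4,846; $3,769; $2,093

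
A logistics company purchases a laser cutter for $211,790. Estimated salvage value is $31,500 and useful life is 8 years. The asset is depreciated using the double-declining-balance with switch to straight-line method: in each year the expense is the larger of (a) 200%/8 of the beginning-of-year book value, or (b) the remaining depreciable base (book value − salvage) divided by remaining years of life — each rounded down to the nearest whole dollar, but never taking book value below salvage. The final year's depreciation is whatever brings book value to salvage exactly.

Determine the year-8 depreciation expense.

Depreciable base = $211,790 − $31,500 = $180,290.
Year 1: DB = ⌊$211,790 × 200%/8⌋ = $52,947; SL = ⌊$180,290/8⌋ = $22,536 → take DB $52,947. Book value $158,843.
Year 2: DB = ⌊$158,843 × 200%/8⌋ = $39,710; SL = ⌊$127,343/7⌋ = $18,191 → take DB $39,710. Book value $119,133.
Year 3: DB = ⌊$119,133 × 200%/8⌋ = $29,783; SL = ⌊$87,633/6⌋ = $14,605 → take DB $29,783. Book value $89,350.
Year 4: DB = ⌊$89,350 × 200%/8⌋ = $22,337; SL = ⌊$57,850/5⌋ = $11,570 → take DB $22,337. Book value $67,013.
Year 5: DB = ⌊$67,013 × 200%/8⌋ = $16,753; SL = ⌊$35,513/4⌋ = $8,878 → take DB $16,753. Book value $50,260.
Year 6: DB = ⌊$50,260 × 200%/8⌋ = $12,565; SL = ⌊$18,760/3⌋ = $6,253 → take DB $12,565. Book value $37,695.
Year 7: DB = ⌊$37,695 × 200%/8⌋ = $9,423; SL = ⌊$6,195/2⌋ = $3,097 → take DB $9,423, capped at $6,195. Book value $31,500.
Year 8 (final): $31,500 − $31,500 = $0. Book value $31,500.

$0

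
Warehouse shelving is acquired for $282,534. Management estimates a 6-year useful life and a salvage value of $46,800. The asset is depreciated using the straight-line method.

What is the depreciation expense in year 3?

$39,289

Depreciable base = $282,534 − $46,800 = $235,734.
Annual expense = $235,734 / 6 = $39,289.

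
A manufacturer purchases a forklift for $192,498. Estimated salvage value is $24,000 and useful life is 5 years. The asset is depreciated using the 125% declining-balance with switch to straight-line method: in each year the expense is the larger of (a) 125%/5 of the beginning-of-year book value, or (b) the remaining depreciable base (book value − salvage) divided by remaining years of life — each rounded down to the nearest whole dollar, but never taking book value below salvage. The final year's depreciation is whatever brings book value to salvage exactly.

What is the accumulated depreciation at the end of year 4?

$140,404

Depreciable base = $192,498 − $24,000 = $168,498.
Year 1: DB = ⌊$192,498 × 125%/5⌋ = $48,124; SL = ⌊$168,498/5⌋ = $33,699 → take DB $48,124. Book value $144,374.
Year 2: DB = ⌊$144,374 × 125%/5⌋ = $36,093; SL = ⌊$120,374/4⌋ = $30,093 → take DB $36,093. Book value $108,281.
Year 3: DB = ⌊$108,281 × 125%/5⌋ = $27,070; SL = ⌊$84,281/3⌋ = $28,093 → take SL $28,093. Book value $80,188.
Year 4: DB = ⌊$80,188 × 125%/5⌋ = $20,047; SL = ⌊$56,188/2⌋ = $28,094 → take SL $28,094. Book value $52,094.
Accumulated through year 4 = $192,498 − $52,094 = $140,404.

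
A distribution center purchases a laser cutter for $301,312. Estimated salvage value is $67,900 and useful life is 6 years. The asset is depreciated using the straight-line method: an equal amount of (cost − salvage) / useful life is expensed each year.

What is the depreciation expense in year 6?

$38,902

Depreciable base = $301,312 − $67,900 = $233,412.
Annual expense = $233,412 / 6 = $38,902.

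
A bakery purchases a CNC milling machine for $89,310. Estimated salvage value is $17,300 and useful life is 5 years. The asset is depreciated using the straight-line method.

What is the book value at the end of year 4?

Depreciable base = $89,310 − $17,300 = $72,010.
Annual expense = $72,010 / 5 = $14,402.
End of year 1: book value $74,908.
End of year 2: book value $60,506.
End of year 3: book value $46,104.
End of year 4: book value $31,702.

$31,702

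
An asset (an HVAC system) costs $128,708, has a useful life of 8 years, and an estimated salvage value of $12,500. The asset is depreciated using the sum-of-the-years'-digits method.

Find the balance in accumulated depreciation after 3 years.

Depreciable base = $128,708 − $12,500 = $116,208.
Sum of the years' digits = 8+7+6+5+4+3+2+1 = 36.
Year 1: $116,208 × 8/36 = $25,824. Book value $102,884.
Year 2: $116,208 × 7/36 = $22,596. Book value $80,288.
Year 3: $116,208 × 6/36 = $19,368. Book value $60,920.
Accumulated through year 3 = $128,708 − $60,920 = $67,788.

$67,788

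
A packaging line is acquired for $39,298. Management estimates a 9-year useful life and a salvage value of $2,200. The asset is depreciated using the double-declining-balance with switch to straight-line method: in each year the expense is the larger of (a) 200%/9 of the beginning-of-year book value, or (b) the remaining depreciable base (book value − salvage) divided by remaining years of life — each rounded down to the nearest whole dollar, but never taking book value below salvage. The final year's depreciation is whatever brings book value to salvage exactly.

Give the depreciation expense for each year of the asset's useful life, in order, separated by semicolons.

Depreciable base = $39,298 − $2,200 = $37,098.
Year 1: DB = ⌊$39,298 × 200%/9⌋ = $8,732; SL = ⌊$37,098/9⌋ = $4,122 → take DB $8,732. Book value $30,566.
Year 2: DB = ⌊$30,566 × 200%/9⌋ = $6,792; SL = ⌊$28,366/8⌋ = $3,545 → take DB $6,792. Book value $23,774.
Year 3: DB = ⌊$23,774 × 200%/9⌋ = $5,283; SL = ⌊$21,574/7⌋ = $3,082 → take DB $5,283. Book value $18,491.
Year 4: DB = ⌊$18,491 × 200%/9⌋ = $4,109; SL = ⌊$16,291/6⌋ = $2,715 → take DB $4,109. Book value $14,382.
Year 5: DB = ⌊$14,382 × 200%/9⌋ = $3,196; SL = ⌊$12,182/5⌋ = $2,436 → take DB $3,196. Book value $11,186.
Year 6: DB = ⌊$11,186 × 200%/9⌋ = $2,485; SL = ⌊$8,986/4⌋ = $2,246 → take DB $2,485. Book value $8,701.
Year 7: DB = ⌊$8,701 × 200%/9⌋ = $1,933; SL = ⌊$6,501/3⌋ = $2,167 → take SL $2,167. Book value $6,534.
Year 8: DB = ⌊$6,534 × 200%/9⌋ = $1,452; SL = ⌊$4,334/2⌋ = $2,167 → take SL $2,167. Book value $4,367.
Year 9 (final): $4,367 − $2,200 = $2,167. Book value $2,200.

$8,732; $6,792; $5,283; $4,109; $3,196; $2,485; $2,167; $2,167; $2,167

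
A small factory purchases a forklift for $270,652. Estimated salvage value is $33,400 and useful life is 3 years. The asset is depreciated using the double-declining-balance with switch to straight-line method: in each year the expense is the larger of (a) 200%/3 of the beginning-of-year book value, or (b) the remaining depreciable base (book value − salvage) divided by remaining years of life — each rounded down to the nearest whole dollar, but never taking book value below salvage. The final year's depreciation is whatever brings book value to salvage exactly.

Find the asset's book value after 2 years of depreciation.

$33,400

Depreciable base = $270,652 − $33,400 = $237,252.
Year 1: DB = ⌊$270,652 × 200%/3⌋ = $180,434; SL = ⌊$237,252/3⌋ = $79,084 → take DB $180,434. Book value $90,218.
Year 2: DB = ⌊$90,218 × 200%/3⌋ = $60,145; SL = ⌊$56,818/2⌋ = $28,409 → take DB $60,145, capped at $56,818. Book value $33,400.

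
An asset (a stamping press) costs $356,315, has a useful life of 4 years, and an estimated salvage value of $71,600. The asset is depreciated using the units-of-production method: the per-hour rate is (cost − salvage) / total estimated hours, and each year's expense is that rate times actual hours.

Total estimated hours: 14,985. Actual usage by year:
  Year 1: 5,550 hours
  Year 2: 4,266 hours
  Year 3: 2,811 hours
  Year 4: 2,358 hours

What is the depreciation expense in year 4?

$44,802

Depreciable base = $356,315 − $71,600 = $284,715.
Rate = $284,715 / 14,985 hours = $19 per hour.
Year 1: 5,550 × $19 = $105,450. Book value $250,865.
Year 2: 4,266 × $19 = $81,054. Book value $169,811.
Year 3: 2,811 × $19 = $53,409. Book value $116,402.
Year 4: 2,358 × $19 = $44,802. Book value $71,600.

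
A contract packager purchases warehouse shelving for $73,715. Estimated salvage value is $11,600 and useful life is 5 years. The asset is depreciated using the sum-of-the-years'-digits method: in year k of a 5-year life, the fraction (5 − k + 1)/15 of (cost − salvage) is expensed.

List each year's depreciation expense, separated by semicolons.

Depreciable base = $73,715 − $11,600 = $62,115.
Sum of the years' digits = 5+4+3+2+1 = 15.
Year 1: $62,115 × 5/15 = $20,705. Book value $53,010.
Year 2: $62,115 × 4/15 = $16,564. Book value $36,446.
Year 3: $62,115 × 3/15 = $12,423. Book value $24,023.
Year 4: $62,115 × 2/15 = $8,282. Book value $15,741.
Year 5: $62,115 × 1/15 = $4,141. Book value $11,600.

$20,705; $16,564; $12,423; $8,282; $4,141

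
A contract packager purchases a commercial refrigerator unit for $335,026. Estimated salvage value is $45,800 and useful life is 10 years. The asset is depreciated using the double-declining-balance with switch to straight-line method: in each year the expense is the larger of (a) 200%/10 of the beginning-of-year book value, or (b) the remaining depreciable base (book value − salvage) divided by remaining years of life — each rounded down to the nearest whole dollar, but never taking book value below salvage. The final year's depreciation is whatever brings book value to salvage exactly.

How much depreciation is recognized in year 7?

Depreciable base = $335,026 − $45,800 = $289,226.
Year 1: DB = ⌊$335,026 × 200%/10⌋ = $67,005; SL = ⌊$289,226/10⌋ = $28,922 → take DB $67,005. Book value $268,021.
Year 2: DB = ⌊$268,021 × 200%/10⌋ = $53,604; SL = ⌊$222,221/9⌋ = $24,691 → take DB $53,604. Book value $214,417.
Year 3: DB = ⌊$214,417 × 200%/10⌋ = $42,883; SL = ⌊$168,617/8⌋ = $21,077 → take DB $42,883. Book value $171,534.
Year 4: DB = ⌊$171,534 × 200%/10⌋ = $34,306; SL = ⌊$125,734/7⌋ = $17,962 → take DB $34,306. Book value $137,228.
Year 5: DB = ⌊$137,228 × 200%/10⌋ = $27,445; SL = ⌊$91,428/6⌋ = $15,238 → take DB $27,445. Book value $109,783.
Year 6: DB = ⌊$109,783 × 200%/10⌋ = $21,956; SL = ⌊$63,983/5⌋ = $12,796 → take DB $21,956. Book value $87,827.
Year 7: DB = ⌊$87,827 × 200%/10⌋ = $17,565; SL = ⌊$42,027/4⌋ = $10,506 → take DB $17,565. Book value $70,262.

$17,565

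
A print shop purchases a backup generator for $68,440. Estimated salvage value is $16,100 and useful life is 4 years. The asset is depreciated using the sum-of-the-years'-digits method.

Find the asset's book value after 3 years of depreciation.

Depreciable base = $68,440 − $16,100 = $52,340.
Sum of the years' digits = 4+3+2+1 = 10.
Year 1: $52,340 × 4/10 = $20,936. Book value $47,504.
Year 2: $52,340 × 3/10 = $15,702. Book value $31,802.
Year 3: $52,340 × 2/10 = $10,468. Book value $21,334.

$21,334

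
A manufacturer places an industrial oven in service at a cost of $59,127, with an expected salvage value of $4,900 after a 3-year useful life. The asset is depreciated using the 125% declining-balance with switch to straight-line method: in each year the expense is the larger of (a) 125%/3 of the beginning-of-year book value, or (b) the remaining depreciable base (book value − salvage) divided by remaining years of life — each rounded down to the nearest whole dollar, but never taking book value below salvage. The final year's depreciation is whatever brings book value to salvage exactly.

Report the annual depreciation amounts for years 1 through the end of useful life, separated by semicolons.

$24,636; $14,795; $14,796

Depreciable base = $59,127 − $4,900 = $54,227.
Year 1: DB = ⌊$59,127 × 125%/3⌋ = $24,636; SL = ⌊$54,227/3⌋ = $18,075 → take DB $24,636. Book value $34,491.
Year 2: DB = ⌊$34,491 × 125%/3⌋ = $14,371; SL = ⌊$29,591/2⌋ = $14,795 → take SL $14,795. Book value $19,696.
Year 3 (final): $19,696 − $4,900 = $14,796. Book value $4,900.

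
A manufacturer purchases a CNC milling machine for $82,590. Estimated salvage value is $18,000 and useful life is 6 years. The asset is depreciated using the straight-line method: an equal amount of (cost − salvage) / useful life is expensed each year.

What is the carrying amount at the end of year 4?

Depreciable base = $82,590 − $18,000 = $64,590.
Annual expense = $64,590 / 6 = $10,765.
End of year 1: book value $71,825.
End of year 2: book value $61,060.
End of year 3: book value $50,295.
End of year 4: book value $39,530.

$39,530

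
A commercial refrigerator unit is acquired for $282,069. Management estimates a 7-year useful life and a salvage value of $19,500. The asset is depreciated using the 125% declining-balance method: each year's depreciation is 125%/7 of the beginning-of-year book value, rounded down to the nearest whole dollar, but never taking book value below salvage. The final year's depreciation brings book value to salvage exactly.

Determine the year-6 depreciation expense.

Depreciable base = $282,069 − $19,500 = $262,569.
Year 1: ⌊$282,069 × 125%/7⌋ = $50,369. Book value $231,700.
Year 2: ⌊$231,700 × 125%/7⌋ = $41,375. Book value $190,325.
Year 3: ⌊$190,325 × 125%/7⌋ = $33,986. Book value $156,339.
Year 4: ⌊$156,339 × 125%/7⌋ = $27,917. Book value $128,422.
Year 5: ⌊$128,422 × 125%/7⌋ = $22,932. Book value $105,490.
Year 6: ⌊$105,490 × 125%/7⌋ = $18,837. Book value $86,653.

$18,837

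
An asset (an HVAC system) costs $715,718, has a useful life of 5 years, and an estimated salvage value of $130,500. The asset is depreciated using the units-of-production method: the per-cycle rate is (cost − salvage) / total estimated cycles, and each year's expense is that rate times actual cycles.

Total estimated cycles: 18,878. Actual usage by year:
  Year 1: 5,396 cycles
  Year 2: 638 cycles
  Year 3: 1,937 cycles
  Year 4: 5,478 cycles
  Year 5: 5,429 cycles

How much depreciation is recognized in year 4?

Depreciable base = $715,718 − $130,500 = $585,218.
Rate = $585,218 / 18,878 cycles = $31 per cycle.
Year 1: 5,396 × $31 = $167,276. Book value $548,442.
Year 2: 638 × $31 = $19,778. Book value $528,664.
Year 3: 1,937 × $31 = $60,047. Book value $468,617.
Year 4: 5,478 × $31 = $169,818. Book value $298,799.

$169,818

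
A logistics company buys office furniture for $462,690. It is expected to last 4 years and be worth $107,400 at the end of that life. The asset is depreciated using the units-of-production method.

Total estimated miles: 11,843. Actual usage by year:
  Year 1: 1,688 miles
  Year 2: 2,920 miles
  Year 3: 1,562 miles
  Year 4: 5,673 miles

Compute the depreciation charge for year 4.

$170,190

Depreciable base = $462,690 − $107,400 = $355,290.
Rate = $355,290 / 11,843 miles = $30 per mile.
Year 1: 1,688 × $30 = $50,640. Book value $412,050.
Year 2: 2,920 × $30 = $87,600. Book value $324,450.
Year 3: 1,562 × $30 = $46,860. Book value $277,590.
Year 4: 5,673 × $30 = $170,190. Book value $107,400.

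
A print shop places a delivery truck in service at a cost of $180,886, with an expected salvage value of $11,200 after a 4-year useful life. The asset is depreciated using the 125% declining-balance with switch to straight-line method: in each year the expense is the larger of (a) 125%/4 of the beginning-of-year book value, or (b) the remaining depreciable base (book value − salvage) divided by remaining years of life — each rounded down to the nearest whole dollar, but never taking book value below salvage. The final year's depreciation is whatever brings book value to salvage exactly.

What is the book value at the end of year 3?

$48,349

Depreciable base = $180,886 − $11,200 = $169,686.
Year 1: DB = ⌊$180,886 × 125%/4⌋ = $56,526; SL = ⌊$169,686/4⌋ = $42,421 → take DB $56,526. Book value $124,360.
Year 2: DB = ⌊$124,360 × 125%/4⌋ = $38,862; SL = ⌊$113,160/3⌋ = $37,720 → take DB $38,862. Book value $85,498.
Year 3: DB = ⌊$85,498 × 125%/4⌋ = $26,718; SL = ⌊$74,298/2⌋ = $37,149 → take SL $37,149. Book value $48,349.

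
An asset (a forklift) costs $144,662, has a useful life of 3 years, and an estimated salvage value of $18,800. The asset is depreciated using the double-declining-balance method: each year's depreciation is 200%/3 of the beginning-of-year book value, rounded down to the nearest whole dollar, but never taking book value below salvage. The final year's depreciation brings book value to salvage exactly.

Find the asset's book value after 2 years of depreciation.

Depreciable base = $144,662 − $18,800 = $125,862.
Year 1: ⌊$144,662 × 200%/3⌋ = $96,441. Book value $48,221.
Year 2: ⌊$48,221 × 200%/3⌋ = $32,147, capped at $29,421. Book value $18,800.

$18,800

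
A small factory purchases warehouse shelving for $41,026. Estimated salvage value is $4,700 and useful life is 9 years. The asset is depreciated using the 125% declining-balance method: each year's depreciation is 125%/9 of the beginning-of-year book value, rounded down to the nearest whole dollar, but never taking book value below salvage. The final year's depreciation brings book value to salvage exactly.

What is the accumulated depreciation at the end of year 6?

$24,298

Depreciable base = $41,026 − $4,700 = $36,326.
Year 1: ⌊$41,026 × 125%/9⌋ = $5,698. Book value $35,328.
Year 2: ⌊$35,328 × 125%/9⌋ = $4,906. Book value $30,422.
Year 3: ⌊$30,422 × 125%/9⌋ = $4,225. Book value $26,197.
Year 4: ⌊$26,197 × 125%/9⌋ = $3,638. Book value $22,559.
Year 5: ⌊$22,559 × 125%/9⌋ = $3,133. Book value $19,426.
Year 6: ⌊$19,426 × 125%/9⌋ = $2,698. Book value $16,728.
Accumulated through year 6 = $41,026 − $16,728 = $24,298.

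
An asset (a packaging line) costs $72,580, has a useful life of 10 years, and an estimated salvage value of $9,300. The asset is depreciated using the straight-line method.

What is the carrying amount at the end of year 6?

Depreciable base = $72,580 − $9,300 = $63,280.
Annual expense = $63,280 / 10 = $6,328.
End of year 1: book value $66,252.
End of year 2: book value $59,924.
End of year 3: book value $53,596.
End of year 4: book value $47,268.
End of year 5: book value $40,940.
End of year 6: book value $34,612.

$34,612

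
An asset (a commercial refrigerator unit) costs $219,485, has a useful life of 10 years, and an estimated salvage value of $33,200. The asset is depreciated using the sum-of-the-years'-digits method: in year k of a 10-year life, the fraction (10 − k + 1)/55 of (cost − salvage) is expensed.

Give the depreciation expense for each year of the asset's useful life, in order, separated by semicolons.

Depreciable base = $219,485 − $33,200 = $186,285.
Sum of the years' digits = 10+9+8+7+6+5+4+3+2+1 = 55.
Year 1: $186,285 × 10/55 = $33,870. Book value $185,615.
Year 2: $186,285 × 9/55 = $30,483. Book value $155,132.
Year 3: $186,285 × 8/55 = $27,096. Book value $128,036.
Year 4: $186,285 × 7/55 = $23,709. Book value $104,327.
Year 5: $186,285 × 6/55 = $20,322. Book value $84,005.
Year 6: $186,285 × 5/55 = $16,935. Book value $67,070.
Year 7: $186,285 × 4/55 = $13,548. Book value $53,522.
Year 8: $186,285 × 3/55 = $10,161. Book value $43,361.
Year 9: $186,285 × 2/55 = $6,774. Book value $36,587.
Year 10: $186,285 × 1/55 = $3,387. Book value $33,200.

$33,870; $30,483; $27,096; $23,709; $20,322; $16,935; $13,548; $10,161; $6,774; $3,387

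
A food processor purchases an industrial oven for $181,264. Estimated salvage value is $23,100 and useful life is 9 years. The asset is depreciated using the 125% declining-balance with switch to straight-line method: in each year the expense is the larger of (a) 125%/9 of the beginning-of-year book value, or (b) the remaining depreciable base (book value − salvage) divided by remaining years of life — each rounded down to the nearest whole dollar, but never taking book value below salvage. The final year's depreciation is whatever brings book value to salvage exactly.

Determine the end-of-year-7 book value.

Depreciable base = $181,264 − $23,100 = $158,164.
Year 1: DB = ⌊$181,264 × 125%/9⌋ = $25,175; SL = ⌊$158,164/9⌋ = $17,573 → take DB $25,175. Book value $156,089.
Year 2: DB = ⌊$156,089 × 125%/9⌋ = $21,679; SL = ⌊$132,989/8⌋ = $16,623 → take DB $21,679. Book value $134,410.
Year 3: DB = ⌊$134,410 × 125%/9⌋ = $18,668; SL = ⌊$111,310/7⌋ = $15,901 → take DB $18,668. Book value $115,742.
Year 4: DB = ⌊$115,742 × 125%/9⌋ = $16,075; SL = ⌊$92,642/6⌋ = $15,440 → take DB $16,075. Book value $99,667.
Year 5: DB = ⌊$99,667 × 125%/9⌋ = $13,842; SL = ⌊$76,567/5⌋ = $15,313 → take SL $15,313. Book value $84,354.
Year 6: DB = ⌊$84,354 × 125%/9⌋ = $11,715; SL = ⌊$61,254/4⌋ = $15,313 → take SL $15,313. Book value $69,041.
Year 7: DB = ⌊$69,041 × 125%/9⌋ = $9,589; SL = ⌊$45,941/3⌋ = $15,313 → take SL $15,313. Book value $53,728.

$53,728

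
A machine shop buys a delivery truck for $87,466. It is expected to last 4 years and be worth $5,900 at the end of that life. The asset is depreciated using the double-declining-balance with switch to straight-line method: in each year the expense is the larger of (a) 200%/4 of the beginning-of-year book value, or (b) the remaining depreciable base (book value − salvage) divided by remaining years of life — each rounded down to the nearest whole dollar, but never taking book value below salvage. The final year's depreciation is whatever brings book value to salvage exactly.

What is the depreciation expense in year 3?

Depreciable base = $87,466 − $5,900 = $81,566.
Year 1: DB = ⌊$87,466 × 200%/4⌋ = $43,733; SL = ⌊$81,566/4⌋ = $20,391 → take DB $43,733. Book value $43,733.
Year 2: DB = ⌊$43,733 × 200%/4⌋ = $21,866; SL = ⌊$37,833/3⌋ = $12,611 → take DB $21,866. Book value $21,867.
Year 3: DB = ⌊$21,867 × 200%/4⌋ = $10,933; SL = ⌊$15,967/2⌋ = $7,983 → take DB $10,933. Book value $10,934.

$10,933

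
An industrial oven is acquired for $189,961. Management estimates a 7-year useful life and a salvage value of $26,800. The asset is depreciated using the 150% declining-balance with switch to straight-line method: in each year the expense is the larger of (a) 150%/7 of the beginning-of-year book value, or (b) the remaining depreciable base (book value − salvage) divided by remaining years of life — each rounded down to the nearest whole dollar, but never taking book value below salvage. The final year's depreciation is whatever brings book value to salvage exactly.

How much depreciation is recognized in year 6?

Depreciable base = $189,961 − $26,800 = $163,161.
Year 1: DB = ⌊$189,961 × 150%/7⌋ = $40,705; SL = ⌊$163,161/7⌋ = $23,308 → take DB $40,705. Book value $149,256.
Year 2: DB = ⌊$149,256 × 150%/7⌋ = $31,983; SL = ⌊$122,456/6⌋ = $20,409 → take DB $31,983. Book value $117,273.
Year 3: DB = ⌊$117,273 × 150%/7⌋ = $25,129; SL = ⌊$90,473/5⌋ = $18,094 → take DB $25,129. Book value $92,144.
Year 4: DB = ⌊$92,144 × 150%/7⌋ = $19,745; SL = ⌊$65,344/4⌋ = $16,336 → take DB $19,745. Book value $72,399.
Year 5: DB = ⌊$72,399 × 150%/7⌋ = $15,514; SL = ⌊$45,599/3⌋ = $15,199 → take DB $15,514. Book value $56,885.
Year 6: DB = ⌊$56,885 × 150%/7⌋ = $12,189; SL = ⌊$30,085/2⌋ = $15,042 → take SL $15,042. Book value $41,843.

$15,042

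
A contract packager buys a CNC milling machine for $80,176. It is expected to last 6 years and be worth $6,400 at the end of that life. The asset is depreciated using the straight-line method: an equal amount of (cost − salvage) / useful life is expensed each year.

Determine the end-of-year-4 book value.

Depreciable base = $80,176 − $6,400 = $73,776.
Annual expense = $73,776 / 6 = $12,296.
End of year 1: book value $67,880.
End of year 2: book value $55,584.
End of year 3: book value $43,288.
End of year 4: book value $30,992.

$30,992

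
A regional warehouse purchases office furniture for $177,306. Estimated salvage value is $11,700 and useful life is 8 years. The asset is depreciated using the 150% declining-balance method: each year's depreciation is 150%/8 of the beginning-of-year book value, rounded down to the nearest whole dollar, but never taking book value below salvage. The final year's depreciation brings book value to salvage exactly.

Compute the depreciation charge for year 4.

$17,832

Depreciable base = $177,306 − $11,700 = $165,606.
Year 1: ⌊$177,306 × 150%/8⌋ = $33,244. Book value $144,062.
Year 2: ⌊$144,062 × 150%/8⌋ = $27,011. Book value $117,051.
Year 3: ⌊$117,051 × 150%/8⌋ = $21,947. Book value $95,104.
Year 4: ⌊$95,104 × 150%/8⌋ = $17,832. Book value $77,272.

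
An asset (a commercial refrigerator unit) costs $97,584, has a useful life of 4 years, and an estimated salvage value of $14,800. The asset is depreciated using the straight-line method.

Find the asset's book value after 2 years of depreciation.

Depreciable base = $97,584 − $14,800 = $82,784.
Annual expense = $82,784 / 4 = $20,696.
End of year 1: book value $76,888.
End of year 2: book value $56,192.

$56,192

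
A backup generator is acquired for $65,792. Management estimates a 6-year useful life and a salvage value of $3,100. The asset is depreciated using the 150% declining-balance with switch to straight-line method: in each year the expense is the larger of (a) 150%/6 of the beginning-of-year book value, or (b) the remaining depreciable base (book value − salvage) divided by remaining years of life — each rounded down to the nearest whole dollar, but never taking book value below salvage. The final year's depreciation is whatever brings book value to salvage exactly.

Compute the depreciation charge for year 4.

$8,218

Depreciable base = $65,792 − $3,100 = $62,692.
Year 1: DB = ⌊$65,792 × 150%/6⌋ = $16,448; SL = ⌊$62,692/6⌋ = $10,448 → take DB $16,448. Book value $49,344.
Year 2: DB = ⌊$49,344 × 150%/6⌋ = $12,336; SL = ⌊$46,244/5⌋ = $9,248 → take DB $12,336. Book value $37,008.
Year 3: DB = ⌊$37,008 × 150%/6⌋ = $9,252; SL = ⌊$33,908/4⌋ = $8,477 → take DB $9,252. Book value $27,756.
Year 4: DB = ⌊$27,756 × 150%/6⌋ = $6,939; SL = ⌊$24,656/3⌋ = $8,218 → take SL $8,218. Book value $19,538.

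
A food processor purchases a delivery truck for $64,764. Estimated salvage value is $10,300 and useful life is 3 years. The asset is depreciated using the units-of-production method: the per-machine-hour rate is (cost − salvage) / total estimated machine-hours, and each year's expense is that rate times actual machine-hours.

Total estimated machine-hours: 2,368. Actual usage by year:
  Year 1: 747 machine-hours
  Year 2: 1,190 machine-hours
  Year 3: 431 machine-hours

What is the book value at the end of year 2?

Depreciable base = $64,764 − $10,300 = $54,464.
Rate = $54,464 / 2,368 machine-hours = $23 per machine-hour.
Year 1: 747 × $23 = $17,181. Book value $47,583.
Year 2: 1,190 × $23 = $27,370. Book value $20,213.

$20,213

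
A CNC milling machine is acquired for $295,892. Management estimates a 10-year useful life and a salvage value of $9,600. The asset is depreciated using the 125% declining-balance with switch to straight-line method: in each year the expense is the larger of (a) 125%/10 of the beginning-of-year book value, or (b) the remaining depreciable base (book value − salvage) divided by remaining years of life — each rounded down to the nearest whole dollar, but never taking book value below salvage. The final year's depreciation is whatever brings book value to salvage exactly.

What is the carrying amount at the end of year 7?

Depreciable base = $295,892 − $9,600 = $286,292.
Year 1: DB = ⌊$295,892 × 125%/10⌋ = $36,986; SL = ⌊$286,292/10⌋ = $28,629 → take DB $36,986. Book value $258,906.
Year 2: DB = ⌊$258,906 × 125%/10⌋ = $32,363; SL = ⌊$249,306/9⌋ = $27,700 → take DB $32,363. Book value $226,543.
Year 3: DB = ⌊$226,543 × 125%/10⌋ = $28,317; SL = ⌊$216,943/8⌋ = $27,117 → take DB $28,317. Book value $198,226.
Year 4: DB = ⌊$198,226 × 125%/10⌋ = $24,778; SL = ⌊$188,626/7⌋ = $26,946 → take SL $26,946. Book value $171,280.
Year 5: DB = ⌊$171,280 × 125%/10⌋ = $21,410; SL = ⌊$161,680/6⌋ = $26,946 → take SL $26,946. Book value $144,334.
Year 6: DB = ⌊$144,334 × 125%/10⌋ = $18,041; SL = ⌊$134,734/5⌋ = $26,946 → take SL $26,946. Book value $117,388.
Year 7: DB = ⌊$117,388 × 125%/10⌋ = $14,673; SL = ⌊$107,788/4⌋ = $26,947 → take SL $26,947. Book value $90,441.

$90,441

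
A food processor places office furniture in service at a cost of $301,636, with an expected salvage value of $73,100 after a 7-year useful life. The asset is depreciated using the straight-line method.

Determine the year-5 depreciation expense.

Depreciable base = $301,636 − $73,100 = $228,536.
Annual expense = $228,536 / 7 = $32,648.

$32,648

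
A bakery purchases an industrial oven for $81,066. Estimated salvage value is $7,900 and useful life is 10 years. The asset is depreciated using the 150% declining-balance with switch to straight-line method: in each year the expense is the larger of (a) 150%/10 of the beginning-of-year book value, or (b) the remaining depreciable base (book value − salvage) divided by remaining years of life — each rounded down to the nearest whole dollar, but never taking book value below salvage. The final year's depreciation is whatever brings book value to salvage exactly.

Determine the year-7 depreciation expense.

Depreciable base = $81,066 − $7,900 = $73,166.
Year 1: DB = ⌊$81,066 × 150%/10⌋ = $12,159; SL = ⌊$73,166/10⌋ = $7,316 → take DB $12,159. Book value $68,907.
Year 2: DB = ⌊$68,907 × 150%/10⌋ = $10,336; SL = ⌊$61,007/9⌋ = $6,778 → take DB $10,336. Book value $58,571.
Year 3: DB = ⌊$58,571 × 150%/10⌋ = $8,785; SL = ⌊$50,671/8⌋ = $6,333 → take DB $8,785. Book value $49,786.
Year 4: DB = ⌊$49,786 × 150%/10⌋ = $7,467; SL = ⌊$41,886/7⌋ = $5,983 → take DB $7,467. Book value $42,319.
Year 5: DB = ⌊$42,319 × 150%/10⌋ = $6,347; SL = ⌊$34,419/6⌋ = $5,736 → take DB $6,347. Book value $35,972.
Year 6: DB = ⌊$35,972 × 150%/10⌋ = $5,395; SL = ⌊$28,072/5⌋ = $5,614 → take SL $5,614. Book value $30,358.
Year 7: DB = ⌊$30,358 × 150%/10⌋ = $4,553; SL = ⌊$22,458/4⌋ = $5,614 → take SL $5,614. Book value $24,744.

$5,614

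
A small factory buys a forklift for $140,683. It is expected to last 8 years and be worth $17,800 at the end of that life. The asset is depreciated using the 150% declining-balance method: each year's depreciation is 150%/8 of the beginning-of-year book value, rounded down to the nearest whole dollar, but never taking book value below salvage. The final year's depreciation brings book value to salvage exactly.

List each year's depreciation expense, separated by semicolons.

Depreciable base = $140,683 − $17,800 = $122,883.
Year 1: ⌊$140,683 × 150%/8⌋ = $26,378. Book value $114,305.
Year 2: ⌊$114,305 × 150%/8⌋ = $21,432. Book value $92,873.
Year 3: ⌊$92,873 × 150%/8⌋ = $17,413. Book value $75,460.
Year 4: ⌊$75,460 × 150%/8⌋ = $14,148. Book value $61,312.
Year 5: ⌊$61,312 × 150%/8⌋ = $11,496. Book value $49,816.
Year 6: ⌊$49,816 × 150%/8⌋ = $9,340. Book value $40,476.
Year 7: ⌊$40,476 × 150%/8⌋ = $7,589. Book value $32,887.
Year 8 (final): $32,887 − $17,800 = $15,087. Book value $17,800.

$26,378; $21,432; $17,413; $14,148; $11,496; $9,340; $7,589; $15,087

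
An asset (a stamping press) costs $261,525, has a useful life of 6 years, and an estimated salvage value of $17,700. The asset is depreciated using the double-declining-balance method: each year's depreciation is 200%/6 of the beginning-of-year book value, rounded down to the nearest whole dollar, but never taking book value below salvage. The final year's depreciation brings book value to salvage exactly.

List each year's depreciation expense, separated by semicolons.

Depreciable base = $261,525 − $17,700 = $243,825.
Year 1: ⌊$261,525 × 200%/6⌋ = $87,175. Book value $174,350.
Year 2: ⌊$174,350 × 200%/6⌋ = $58,116. Book value $116,234.
Year 3: ⌊$116,234 × 200%/6⌋ = $38,744. Book value $77,490.
Year 4: ⌊$77,490 × 200%/6⌋ = $25,830. Book value $51,660.
Year 5: ⌊$51,660 × 200%/6⌋ = $17,220. Book value $34,440.
Year 6 (final): $34,440 − $17,700 = $16,740. Book value $17,700.

$87,175; $58,116; $38,744; $25,830; $17,220; $16,740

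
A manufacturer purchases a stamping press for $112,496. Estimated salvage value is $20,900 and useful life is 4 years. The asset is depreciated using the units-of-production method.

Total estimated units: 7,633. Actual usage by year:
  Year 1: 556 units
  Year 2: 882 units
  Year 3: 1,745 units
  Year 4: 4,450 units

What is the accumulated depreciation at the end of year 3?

Depreciable base = $112,496 − $20,900 = $91,596.
Rate = $91,596 / 7,633 units = $12 per unit.
Year 1: 556 × $12 = $6,672. Book value $105,824.
Year 2: 882 × $12 = $10,584. Book value $95,240.
Year 3: 1,745 × $12 = $20,940. Book value $74,300.
Accumulated through year 3 = $112,496 − $74,300 = $38,196.

$38,196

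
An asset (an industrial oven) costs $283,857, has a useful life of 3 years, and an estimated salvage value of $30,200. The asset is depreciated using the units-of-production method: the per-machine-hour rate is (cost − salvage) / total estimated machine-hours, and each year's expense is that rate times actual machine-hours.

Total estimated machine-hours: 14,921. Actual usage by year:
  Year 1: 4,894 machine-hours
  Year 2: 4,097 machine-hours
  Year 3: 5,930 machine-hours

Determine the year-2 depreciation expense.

$69,649

Depreciable base = $283,857 − $30,200 = $253,657.
Rate = $253,657 / 14,921 machine-hours = $17 per machine-hour.
Year 1: 4,894 × $17 = $83,198. Book value $200,659.
Year 2: 4,097 × $17 = $69,649. Book value $131,010.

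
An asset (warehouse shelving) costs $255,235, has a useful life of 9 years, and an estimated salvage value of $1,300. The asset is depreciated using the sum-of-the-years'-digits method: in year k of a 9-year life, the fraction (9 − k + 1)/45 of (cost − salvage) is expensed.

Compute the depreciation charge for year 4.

$33,858

Depreciable base = $255,235 − $1,300 = $253,935.
Sum of the years' digits = 9+8+7+6+5+4+3+2+1 = 45.
Year 1: $253,935 × 9/45 = $50,787. Book value $204,448.
Year 2: $253,935 × 8/45 = $45,144. Book value $159,304.
Year 3: $253,935 × 7/45 = $39,501. Book value $119,803.
Year 4: $253,935 × 6/45 = $33,858. Book value $85,945.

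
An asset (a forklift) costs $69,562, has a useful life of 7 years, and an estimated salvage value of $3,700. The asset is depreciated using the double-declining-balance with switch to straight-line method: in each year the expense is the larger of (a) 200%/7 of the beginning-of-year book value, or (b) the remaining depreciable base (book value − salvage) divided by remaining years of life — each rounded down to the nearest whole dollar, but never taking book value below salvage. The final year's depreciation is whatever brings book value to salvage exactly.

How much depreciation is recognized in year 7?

$4,618

Depreciable base = $69,562 − $3,700 = $65,862.
Year 1: DB = ⌊$69,562 × 200%/7⌋ = $19,874; SL = ⌊$65,862/7⌋ = $9,408 → take DB $19,874. Book value $49,688.
Year 2: DB = ⌊$49,688 × 200%/7⌋ = $14,196; SL = ⌊$45,988/6⌋ = $7,664 → take DB $14,196. Book value $35,492.
Year 3: DB = ⌊$35,492 × 200%/7⌋ = $10,140; SL = ⌊$31,792/5⌋ = $6,358 → take DB $10,140. Book value $25,352.
Year 4: DB = ⌊$25,352 × 200%/7⌋ = $7,243; SL = ⌊$21,652/4⌋ = $5,413 → take DB $7,243. Book value $18,109.
Year 5: DB = ⌊$18,109 × 200%/7⌋ = $5,174; SL = ⌊$14,409/3⌋ = $4,803 → take DB $5,174. Book value $12,935.
Year 6: DB = ⌊$12,935 × 200%/7⌋ = $3,695; SL = ⌊$9,235/2⌋ = $4,617 → take SL $4,617. Book value $8,318.
Year 7 (final): $8,318 − $3,700 = $4,618. Book value $3,700.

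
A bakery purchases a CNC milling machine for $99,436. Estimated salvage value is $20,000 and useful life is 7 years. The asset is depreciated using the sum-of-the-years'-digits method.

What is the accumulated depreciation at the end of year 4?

Depreciable base = $99,436 − $20,000 = $79,436.
Sum of the years' digits = 7+6+5+4+3+2+1 = 28.
Year 1: $79,436 × 7/28 = $19,859. Book value $79,577.
Year 2: $79,436 × 6/28 = $17,022. Book value $62,555.
Year 3: $79,436 × 5/28 = $14,185. Book value $48,370.
Year 4: $79,436 × 4/28 = $11,348. Book value $37,022.
Accumulated through year 4 = $99,436 − $37,022 = $62,414.

$62,414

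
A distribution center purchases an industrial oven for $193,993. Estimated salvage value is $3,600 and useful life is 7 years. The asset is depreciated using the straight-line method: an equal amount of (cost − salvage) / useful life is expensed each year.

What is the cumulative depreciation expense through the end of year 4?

Depreciable base = $193,993 − $3,600 = $190,393.
Annual expense = $190,393 / 7 = $27,199.
End of year 1: book value $166,794.
End of year 2: book value $139,595.
End of year 3: book value $112,396.
End of year 4: book value $85,197.
Accumulated through year 4 = $193,993 − $85,197 = $108,796.

$108,796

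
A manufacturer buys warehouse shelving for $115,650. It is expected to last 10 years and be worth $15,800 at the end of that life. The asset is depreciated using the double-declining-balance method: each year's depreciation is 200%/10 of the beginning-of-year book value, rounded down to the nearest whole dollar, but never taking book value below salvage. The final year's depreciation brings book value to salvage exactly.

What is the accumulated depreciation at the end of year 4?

Depreciable base = $115,650 − $15,800 = $99,850.
Year 1: ⌊$115,650 × 200%/10⌋ = $23,130. Book value $92,520.
Year 2: ⌊$92,520 × 200%/10⌋ = $18,504. Book value $74,016.
Year 3: ⌊$74,016 × 200%/10⌋ = $14,803. Book value $59,213.
Year 4: ⌊$59,213 × 200%/10⌋ = $11,842. Book value $47,371.
Accumulated through year 4 = $115,650 − $47,371 = $68,279.

$68,279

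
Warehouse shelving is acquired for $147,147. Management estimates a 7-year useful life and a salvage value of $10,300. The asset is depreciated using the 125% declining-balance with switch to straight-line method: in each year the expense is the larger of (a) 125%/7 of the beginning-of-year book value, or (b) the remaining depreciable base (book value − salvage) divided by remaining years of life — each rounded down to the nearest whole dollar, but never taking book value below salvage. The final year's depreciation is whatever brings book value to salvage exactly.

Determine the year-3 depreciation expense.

$17,797

Depreciable base = $147,147 − $10,300 = $136,847.
Year 1: DB = ⌊$147,147 × 125%/7⌋ = $26,276; SL = ⌊$136,847/7⌋ = $19,549 → take DB $26,276. Book value $120,871.
Year 2: DB = ⌊$120,871 × 125%/7⌋ = $21,584; SL = ⌊$110,571/6⌋ = $18,428 → take DB $21,584. Book value $99,287.
Year 3: DB = ⌊$99,287 × 125%/7⌋ = $17,729; SL = ⌊$88,987/5⌋ = $17,797 → take SL $17,797. Book value $81,490.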